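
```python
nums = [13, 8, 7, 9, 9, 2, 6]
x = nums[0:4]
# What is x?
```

nums has length 7. The slice nums[0:4] selects indices [0, 1, 2, 3] (0->13, 1->8, 2->7, 3->9), giving [13, 8, 7, 9].

[13, 8, 7, 9]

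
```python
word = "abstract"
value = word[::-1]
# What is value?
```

word has length 8. The slice word[::-1] selects indices [7, 6, 5, 4, 3, 2, 1, 0] (7->'t', 6->'c', 5->'a', 4->'r', 3->'t', 2->'s', 1->'b', 0->'a'), giving 'tcartsba'.

'tcartsba'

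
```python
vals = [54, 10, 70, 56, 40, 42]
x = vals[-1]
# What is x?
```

vals has length 6. Negative index -1 maps to positive index 6 + (-1) = 5. vals[5] = 42.

42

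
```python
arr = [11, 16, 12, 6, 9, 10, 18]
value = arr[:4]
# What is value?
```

arr has length 7. The slice arr[:4] selects indices [0, 1, 2, 3] (0->11, 1->16, 2->12, 3->6), giving [11, 16, 12, 6].

[11, 16, 12, 6]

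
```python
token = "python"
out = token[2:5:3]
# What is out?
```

token has length 6. The slice token[2:5:3] selects indices [2] (2->'t'), giving 't'.

't'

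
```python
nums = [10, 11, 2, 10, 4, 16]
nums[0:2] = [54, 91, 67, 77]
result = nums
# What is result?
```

nums starts as [10, 11, 2, 10, 4, 16] (length 6). The slice nums[0:2] covers indices [0, 1] with values [10, 11]. Replacing that slice with [54, 91, 67, 77] (different length) produces [54, 91, 67, 77, 2, 10, 4, 16].

[54, 91, 67, 77, 2, 10, 4, 16]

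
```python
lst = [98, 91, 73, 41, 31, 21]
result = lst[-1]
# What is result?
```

lst has length 6. Negative index -1 maps to positive index 6 + (-1) = 5. lst[5] = 21.

21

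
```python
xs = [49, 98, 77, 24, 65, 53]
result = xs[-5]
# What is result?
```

xs has length 6. Negative index -5 maps to positive index 6 + (-5) = 1. xs[1] = 98.

98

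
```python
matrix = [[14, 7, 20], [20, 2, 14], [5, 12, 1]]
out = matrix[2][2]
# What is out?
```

matrix[2] = [5, 12, 1]. Taking column 2 of that row yields 1.

1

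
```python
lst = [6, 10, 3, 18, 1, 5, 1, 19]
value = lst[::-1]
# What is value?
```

lst has length 8. The slice lst[::-1] selects indices [7, 6, 5, 4, 3, 2, 1, 0] (7->19, 6->1, 5->5, 4->1, 3->18, 2->3, 1->10, 0->6), giving [19, 1, 5, 1, 18, 3, 10, 6].

[19, 1, 5, 1, 18, 3, 10, 6]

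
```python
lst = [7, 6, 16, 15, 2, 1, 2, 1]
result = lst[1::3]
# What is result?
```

lst has length 8. The slice lst[1::3] selects indices [1, 4, 7] (1->6, 4->2, 7->1), giving [6, 2, 1].

[6, 2, 1]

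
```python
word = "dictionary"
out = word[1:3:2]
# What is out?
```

word has length 10. The slice word[1:3:2] selects indices [1] (1->'i'), giving 'i'.

'i'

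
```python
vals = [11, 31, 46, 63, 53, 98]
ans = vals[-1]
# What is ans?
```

vals has length 6. Negative index -1 maps to positive index 6 + (-1) = 5. vals[5] = 98.

98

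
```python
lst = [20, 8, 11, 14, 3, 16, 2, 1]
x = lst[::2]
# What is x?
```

lst has length 8. The slice lst[::2] selects indices [0, 2, 4, 6] (0->20, 2->11, 4->3, 6->2), giving [20, 11, 3, 2].

[20, 11, 3, 2]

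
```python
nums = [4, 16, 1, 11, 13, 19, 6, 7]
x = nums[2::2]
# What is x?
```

nums has length 8. The slice nums[2::2] selects indices [2, 4, 6] (2->1, 4->13, 6->6), giving [1, 13, 6].

[1, 13, 6]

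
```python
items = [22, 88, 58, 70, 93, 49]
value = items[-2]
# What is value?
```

items has length 6. Negative index -2 maps to positive index 6 + (-2) = 4. items[4] = 93.

93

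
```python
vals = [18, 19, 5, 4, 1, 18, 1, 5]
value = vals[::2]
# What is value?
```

vals has length 8. The slice vals[::2] selects indices [0, 2, 4, 6] (0->18, 2->5, 4->1, 6->1), giving [18, 5, 1, 1].

[18, 5, 1, 1]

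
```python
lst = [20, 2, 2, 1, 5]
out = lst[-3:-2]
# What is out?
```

lst has length 5. The slice lst[-3:-2] selects indices [2] (2->2), giving [2].

[2]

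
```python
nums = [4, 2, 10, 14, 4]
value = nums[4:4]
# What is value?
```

nums has length 5. The slice nums[4:4] resolves to an empty index range, so the result is [].

[]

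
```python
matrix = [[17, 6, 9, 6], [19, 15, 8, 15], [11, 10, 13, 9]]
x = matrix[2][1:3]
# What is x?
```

matrix[2] = [11, 10, 13, 9]. matrix[2] has length 4. The slice matrix[2][1:3] selects indices [1, 2] (1->10, 2->13), giving [10, 13].

[10, 13]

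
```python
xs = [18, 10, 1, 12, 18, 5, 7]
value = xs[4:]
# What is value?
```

xs has length 7. The slice xs[4:] selects indices [4, 5, 6] (4->18, 5->5, 6->7), giving [18, 5, 7].

[18, 5, 7]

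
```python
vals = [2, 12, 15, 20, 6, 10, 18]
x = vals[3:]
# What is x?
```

vals has length 7. The slice vals[3:] selects indices [3, 4, 5, 6] (3->20, 4->6, 5->10, 6->18), giving [20, 6, 10, 18].

[20, 6, 10, 18]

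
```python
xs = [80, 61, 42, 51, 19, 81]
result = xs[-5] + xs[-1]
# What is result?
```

xs has length 6. Negative index -5 maps to positive index 6 + (-5) = 1. xs[1] = 61.
xs has length 6. Negative index -1 maps to positive index 6 + (-1) = 5. xs[5] = 81.
Sum: 61 + 81 = 142.

142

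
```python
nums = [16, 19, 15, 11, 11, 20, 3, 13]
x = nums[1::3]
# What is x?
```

nums has length 8. The slice nums[1::3] selects indices [1, 4, 7] (1->19, 4->11, 7->13), giving [19, 11, 13].

[19, 11, 13]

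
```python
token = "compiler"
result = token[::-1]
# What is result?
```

token has length 8. The slice token[::-1] selects indices [7, 6, 5, 4, 3, 2, 1, 0] (7->'r', 6->'e', 5->'l', 4->'i', 3->'p', 2->'m', 1->'o', 0->'c'), giving 'relipmoc'.

'relipmoc'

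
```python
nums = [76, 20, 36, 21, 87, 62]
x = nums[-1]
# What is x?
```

nums has length 6. Negative index -1 maps to positive index 6 + (-1) = 5. nums[5] = 62.

62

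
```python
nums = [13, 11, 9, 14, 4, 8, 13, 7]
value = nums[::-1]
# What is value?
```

nums has length 8. The slice nums[::-1] selects indices [7, 6, 5, 4, 3, 2, 1, 0] (7->7, 6->13, 5->8, 4->4, 3->14, 2->9, 1->11, 0->13), giving [7, 13, 8, 4, 14, 9, 11, 13].

[7, 13, 8, 4, 14, 9, 11, 13]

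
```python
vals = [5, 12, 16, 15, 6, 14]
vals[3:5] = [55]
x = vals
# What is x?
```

vals starts as [5, 12, 16, 15, 6, 14] (length 6). The slice vals[3:5] covers indices [3, 4] with values [15, 6]. Replacing that slice with [55] (different length) produces [5, 12, 16, 55, 14].

[5, 12, 16, 55, 14]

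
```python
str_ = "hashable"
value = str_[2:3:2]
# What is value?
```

str_ has length 8. The slice str_[2:3:2] selects indices [2] (2->'s'), giving 's'.

's'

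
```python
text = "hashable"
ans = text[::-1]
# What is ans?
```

text has length 8. The slice text[::-1] selects indices [7, 6, 5, 4, 3, 2, 1, 0] (7->'e', 6->'l', 5->'b', 4->'a', 3->'h', 2->'s', 1->'a', 0->'h'), giving 'elbahsah'.

'elbahsah'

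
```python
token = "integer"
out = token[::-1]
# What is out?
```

token has length 7. The slice token[::-1] selects indices [6, 5, 4, 3, 2, 1, 0] (6->'r', 5->'e', 4->'g', 3->'e', 2->'t', 1->'n', 0->'i'), giving 'regetni'.

'regetni'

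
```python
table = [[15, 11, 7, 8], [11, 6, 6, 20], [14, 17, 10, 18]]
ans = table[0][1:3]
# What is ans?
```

table[0] = [15, 11, 7, 8]. table[0] has length 4. The slice table[0][1:3] selects indices [1, 2] (1->11, 2->7), giving [11, 7].

[11, 7]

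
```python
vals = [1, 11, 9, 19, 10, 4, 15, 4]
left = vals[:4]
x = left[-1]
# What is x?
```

vals has length 8. The slice vals[:4] selects indices [0, 1, 2, 3] (0->1, 1->11, 2->9, 3->19), giving [1, 11, 9, 19]. So left = [1, 11, 9, 19]. Then left[-1] = 19.

19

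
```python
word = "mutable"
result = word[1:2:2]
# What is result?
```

word has length 7. The slice word[1:2:2] selects indices [1] (1->'u'), giving 'u'.

'u'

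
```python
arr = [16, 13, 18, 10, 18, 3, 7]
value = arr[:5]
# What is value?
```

arr has length 7. The slice arr[:5] selects indices [0, 1, 2, 3, 4] (0->16, 1->13, 2->18, 3->10, 4->18), giving [16, 13, 18, 10, 18].

[16, 13, 18, 10, 18]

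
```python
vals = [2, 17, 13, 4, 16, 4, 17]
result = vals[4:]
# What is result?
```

vals has length 7. The slice vals[4:] selects indices [4, 5, 6] (4->16, 5->4, 6->17), giving [16, 4, 17].

[16, 4, 17]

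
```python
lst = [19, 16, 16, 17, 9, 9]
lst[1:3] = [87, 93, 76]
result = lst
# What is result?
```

lst starts as [19, 16, 16, 17, 9, 9] (length 6). The slice lst[1:3] covers indices [1, 2] with values [16, 16]. Replacing that slice with [87, 93, 76] (different length) produces [19, 87, 93, 76, 17, 9, 9].

[19, 87, 93, 76, 17, 9, 9]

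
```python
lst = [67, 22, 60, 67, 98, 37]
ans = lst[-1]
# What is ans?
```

lst has length 6. Negative index -1 maps to positive index 6 + (-1) = 5. lst[5] = 37.

37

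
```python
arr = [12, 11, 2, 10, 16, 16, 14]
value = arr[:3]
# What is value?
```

arr has length 7. The slice arr[:3] selects indices [0, 1, 2] (0->12, 1->11, 2->2), giving [12, 11, 2].

[12, 11, 2]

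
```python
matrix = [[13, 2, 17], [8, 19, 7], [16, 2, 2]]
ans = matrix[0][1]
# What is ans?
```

matrix[0] = [13, 2, 17]. Taking column 1 of that row yields 2.

2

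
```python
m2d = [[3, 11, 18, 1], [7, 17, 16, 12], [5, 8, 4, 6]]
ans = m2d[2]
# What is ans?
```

m2d has 3 rows. Row 2 is [5, 8, 4, 6].

[5, 8, 4, 6]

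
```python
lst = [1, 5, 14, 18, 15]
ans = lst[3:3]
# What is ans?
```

lst has length 5. The slice lst[3:3] resolves to an empty index range, so the result is [].

[]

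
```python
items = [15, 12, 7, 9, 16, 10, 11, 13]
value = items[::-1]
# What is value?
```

items has length 8. The slice items[::-1] selects indices [7, 6, 5, 4, 3, 2, 1, 0] (7->13, 6->11, 5->10, 4->16, 3->9, 2->7, 1->12, 0->15), giving [13, 11, 10, 16, 9, 7, 12, 15].

[13, 11, 10, 16, 9, 7, 12, 15]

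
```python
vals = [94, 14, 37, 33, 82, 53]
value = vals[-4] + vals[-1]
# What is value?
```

vals has length 6. Negative index -4 maps to positive index 6 + (-4) = 2. vals[2] = 37.
vals has length 6. Negative index -1 maps to positive index 6 + (-1) = 5. vals[5] = 53.
Sum: 37 + 53 = 90.

90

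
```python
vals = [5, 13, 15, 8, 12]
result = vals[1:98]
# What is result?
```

vals has length 5. The slice vals[1:98] selects indices [1, 2, 3, 4] (1->13, 2->15, 3->8, 4->12), giving [13, 15, 8, 12].

[13, 15, 8, 12]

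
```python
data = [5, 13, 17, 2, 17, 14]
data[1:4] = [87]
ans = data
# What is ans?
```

data starts as [5, 13, 17, 2, 17, 14] (length 6). The slice data[1:4] covers indices [1, 2, 3] with values [13, 17, 2]. Replacing that slice with [87] (different length) produces [5, 87, 17, 14].

[5, 87, 17, 14]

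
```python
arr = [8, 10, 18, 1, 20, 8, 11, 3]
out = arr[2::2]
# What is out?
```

arr has length 8. The slice arr[2::2] selects indices [2, 4, 6] (2->18, 4->20, 6->11), giving [18, 20, 11].

[18, 20, 11]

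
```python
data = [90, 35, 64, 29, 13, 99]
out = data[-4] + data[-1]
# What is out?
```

data has length 6. Negative index -4 maps to positive index 6 + (-4) = 2. data[2] = 64.
data has length 6. Negative index -1 maps to positive index 6 + (-1) = 5. data[5] = 99.
Sum: 64 + 99 = 163.

163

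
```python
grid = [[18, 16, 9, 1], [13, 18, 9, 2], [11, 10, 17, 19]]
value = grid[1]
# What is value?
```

grid has 3 rows. Row 1 is [13, 18, 9, 2].

[13, 18, 9, 2]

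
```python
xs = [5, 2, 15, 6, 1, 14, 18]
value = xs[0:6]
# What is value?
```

xs has length 7. The slice xs[0:6] selects indices [0, 1, 2, 3, 4, 5] (0->5, 1->2, 2->15, 3->6, 4->1, 5->14), giving [5, 2, 15, 6, 1, 14].

[5, 2, 15, 6, 1, 14]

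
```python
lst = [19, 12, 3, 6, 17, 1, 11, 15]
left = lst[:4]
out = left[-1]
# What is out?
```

lst has length 8. The slice lst[:4] selects indices [0, 1, 2, 3] (0->19, 1->12, 2->3, 3->6), giving [19, 12, 3, 6]. So left = [19, 12, 3, 6]. Then left[-1] = 6.

6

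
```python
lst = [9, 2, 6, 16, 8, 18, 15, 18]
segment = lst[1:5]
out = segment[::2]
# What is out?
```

lst has length 8. The slice lst[1:5] selects indices [1, 2, 3, 4] (1->2, 2->6, 3->16, 4->8), giving [2, 6, 16, 8]. So segment = [2, 6, 16, 8]. segment has length 4. The slice segment[::2] selects indices [0, 2] (0->2, 2->16), giving [2, 16].

[2, 16]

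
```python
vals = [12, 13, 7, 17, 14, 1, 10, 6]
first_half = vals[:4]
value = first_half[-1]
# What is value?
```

vals has length 8. The slice vals[:4] selects indices [0, 1, 2, 3] (0->12, 1->13, 2->7, 3->17), giving [12, 13, 7, 17]. So first_half = [12, 13, 7, 17]. Then first_half[-1] = 17.

17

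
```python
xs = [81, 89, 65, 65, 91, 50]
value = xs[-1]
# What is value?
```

xs has length 6. Negative index -1 maps to positive index 6 + (-1) = 5. xs[5] = 50.

50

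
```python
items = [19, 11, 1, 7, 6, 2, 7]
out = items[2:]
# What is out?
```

items has length 7. The slice items[2:] selects indices [2, 3, 4, 5, 6] (2->1, 3->7, 4->6, 5->2, 6->7), giving [1, 7, 6, 2, 7].

[1, 7, 6, 2, 7]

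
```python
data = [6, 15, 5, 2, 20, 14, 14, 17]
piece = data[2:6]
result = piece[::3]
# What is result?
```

data has length 8. The slice data[2:6] selects indices [2, 3, 4, 5] (2->5, 3->2, 4->20, 5->14), giving [5, 2, 20, 14]. So piece = [5, 2, 20, 14]. piece has length 4. The slice piece[::3] selects indices [0, 3] (0->5, 3->14), giving [5, 14].

[5, 14]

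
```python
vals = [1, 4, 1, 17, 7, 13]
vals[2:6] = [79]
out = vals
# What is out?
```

vals starts as [1, 4, 1, 17, 7, 13] (length 6). The slice vals[2:6] covers indices [2, 3, 4, 5] with values [1, 17, 7, 13]. Replacing that slice with [79] (different length) produces [1, 4, 79].

[1, 4, 79]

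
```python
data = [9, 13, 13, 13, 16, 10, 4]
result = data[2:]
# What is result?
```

data has length 7. The slice data[2:] selects indices [2, 3, 4, 5, 6] (2->13, 3->13, 4->16, 5->10, 6->4), giving [13, 13, 16, 10, 4].

[13, 13, 16, 10, 4]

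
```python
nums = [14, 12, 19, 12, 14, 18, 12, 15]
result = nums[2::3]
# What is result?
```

nums has length 8. The slice nums[2::3] selects indices [2, 5] (2->19, 5->18), giving [19, 18].

[19, 18]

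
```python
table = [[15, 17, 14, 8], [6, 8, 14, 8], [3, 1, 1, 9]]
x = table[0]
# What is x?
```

table has 3 rows. Row 0 is [15, 17, 14, 8].

[15, 17, 14, 8]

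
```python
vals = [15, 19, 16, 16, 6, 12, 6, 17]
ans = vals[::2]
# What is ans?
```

vals has length 8. The slice vals[::2] selects indices [0, 2, 4, 6] (0->15, 2->16, 4->6, 6->6), giving [15, 16, 6, 6].

[15, 16, 6, 6]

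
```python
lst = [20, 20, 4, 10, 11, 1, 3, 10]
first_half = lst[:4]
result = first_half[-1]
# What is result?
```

lst has length 8. The slice lst[:4] selects indices [0, 1, 2, 3] (0->20, 1->20, 2->4, 3->10), giving [20, 20, 4, 10]. So first_half = [20, 20, 4, 10]. Then first_half[-1] = 10.

10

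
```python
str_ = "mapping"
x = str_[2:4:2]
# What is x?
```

str_ has length 7. The slice str_[2:4:2] selects indices [2] (2->'p'), giving 'p'.

'p'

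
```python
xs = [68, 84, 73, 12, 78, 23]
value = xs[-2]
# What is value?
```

xs has length 6. Negative index -2 maps to positive index 6 + (-2) = 4. xs[4] = 78.

78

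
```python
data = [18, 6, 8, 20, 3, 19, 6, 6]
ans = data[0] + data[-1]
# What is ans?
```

data has length 8. data[0] = 18.
data has length 8. Negative index -1 maps to positive index 8 + (-1) = 7. data[7] = 6.
Sum: 18 + 6 = 24.

24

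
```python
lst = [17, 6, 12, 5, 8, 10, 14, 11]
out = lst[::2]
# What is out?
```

lst has length 8. The slice lst[::2] selects indices [0, 2, 4, 6] (0->17, 2->12, 4->8, 6->14), giving [17, 12, 8, 14].

[17, 12, 8, 14]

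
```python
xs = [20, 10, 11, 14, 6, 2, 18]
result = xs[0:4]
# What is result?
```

xs has length 7. The slice xs[0:4] selects indices [0, 1, 2, 3] (0->20, 1->10, 2->11, 3->14), giving [20, 10, 11, 14].

[20, 10, 11, 14]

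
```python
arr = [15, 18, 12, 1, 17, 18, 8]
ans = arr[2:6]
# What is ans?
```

arr has length 7. The slice arr[2:6] selects indices [2, 3, 4, 5] (2->12, 3->1, 4->17, 5->18), giving [12, 1, 17, 18].

[12, 1, 17, 18]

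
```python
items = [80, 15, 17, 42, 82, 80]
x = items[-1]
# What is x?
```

items has length 6. Negative index -1 maps to positive index 6 + (-1) = 5. items[5] = 80.

80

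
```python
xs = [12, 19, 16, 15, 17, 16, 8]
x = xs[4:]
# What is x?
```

xs has length 7. The slice xs[4:] selects indices [4, 5, 6] (4->17, 5->16, 6->8), giving [17, 16, 8].

[17, 16, 8]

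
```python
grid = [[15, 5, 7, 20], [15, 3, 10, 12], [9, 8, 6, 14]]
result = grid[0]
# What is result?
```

grid has 3 rows. Row 0 is [15, 5, 7, 20].

[15, 5, 7, 20]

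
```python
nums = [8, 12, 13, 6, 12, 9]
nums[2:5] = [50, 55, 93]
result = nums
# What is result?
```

nums starts as [8, 12, 13, 6, 12, 9] (length 6). The slice nums[2:5] covers indices [2, 3, 4] with values [13, 6, 12]. Replacing that slice with [50, 55, 93] (same length) produces [8, 12, 50, 55, 93, 9].

[8, 12, 50, 55, 93, 9]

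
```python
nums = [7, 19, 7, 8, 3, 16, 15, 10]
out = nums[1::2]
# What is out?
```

nums has length 8. The slice nums[1::2] selects indices [1, 3, 5, 7] (1->19, 3->8, 5->16, 7->10), giving [19, 8, 16, 10].

[19, 8, 16, 10]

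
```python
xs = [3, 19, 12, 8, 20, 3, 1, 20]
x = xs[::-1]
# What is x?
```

xs has length 8. The slice xs[::-1] selects indices [7, 6, 5, 4, 3, 2, 1, 0] (7->20, 6->1, 5->3, 4->20, 3->8, 2->12, 1->19, 0->3), giving [20, 1, 3, 20, 8, 12, 19, 3].

[20, 1, 3, 20, 8, 12, 19, 3]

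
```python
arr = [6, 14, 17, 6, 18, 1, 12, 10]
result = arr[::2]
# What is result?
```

arr has length 8. The slice arr[::2] selects indices [0, 2, 4, 6] (0->6, 2->17, 4->18, 6->12), giving [6, 17, 18, 12].

[6, 17, 18, 12]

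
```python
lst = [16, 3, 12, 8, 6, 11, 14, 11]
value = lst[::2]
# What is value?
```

lst has length 8. The slice lst[::2] selects indices [0, 2, 4, 6] (0->16, 2->12, 4->6, 6->14), giving [16, 12, 6, 14].

[16, 12, 6, 14]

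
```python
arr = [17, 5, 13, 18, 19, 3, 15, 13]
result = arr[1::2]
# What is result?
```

arr has length 8. The slice arr[1::2] selects indices [1, 3, 5, 7] (1->5, 3->18, 5->3, 7->13), giving [5, 18, 3, 13].

[5, 18, 3, 13]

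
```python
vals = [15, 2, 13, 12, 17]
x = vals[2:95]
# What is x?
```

vals has length 5. The slice vals[2:95] selects indices [2, 3, 4] (2->13, 3->12, 4->17), giving [13, 12, 17].

[13, 12, 17]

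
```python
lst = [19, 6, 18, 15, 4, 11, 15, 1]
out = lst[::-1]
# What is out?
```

lst has length 8. The slice lst[::-1] selects indices [7, 6, 5, 4, 3, 2, 1, 0] (7->1, 6->15, 5->11, 4->4, 3->15, 2->18, 1->6, 0->19), giving [1, 15, 11, 4, 15, 18, 6, 19].

[1, 15, 11, 4, 15, 18, 6, 19]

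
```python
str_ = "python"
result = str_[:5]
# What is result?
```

str_ has length 6. The slice str_[:5] selects indices [0, 1, 2, 3, 4] (0->'p', 1->'y', 2->'t', 3->'h', 4->'o'), giving 'pytho'.

'pytho'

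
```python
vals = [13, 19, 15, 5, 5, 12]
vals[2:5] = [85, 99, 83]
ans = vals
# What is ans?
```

vals starts as [13, 19, 15, 5, 5, 12] (length 6). The slice vals[2:5] covers indices [2, 3, 4] with values [15, 5, 5]. Replacing that slice with [85, 99, 83] (same length) produces [13, 19, 85, 99, 83, 12].

[13, 19, 85, 99, 83, 12]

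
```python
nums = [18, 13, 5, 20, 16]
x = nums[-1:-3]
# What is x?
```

nums has length 5. The slice nums[-1:-3] resolves to an empty index range, so the result is [].

[]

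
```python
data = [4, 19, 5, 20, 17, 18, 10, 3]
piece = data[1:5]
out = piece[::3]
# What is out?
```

data has length 8. The slice data[1:5] selects indices [1, 2, 3, 4] (1->19, 2->5, 3->20, 4->17), giving [19, 5, 20, 17]. So piece = [19, 5, 20, 17]. piece has length 4. The slice piece[::3] selects indices [0, 3] (0->19, 3->17), giving [19, 17].

[19, 17]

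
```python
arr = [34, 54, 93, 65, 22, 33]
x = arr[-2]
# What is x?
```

arr has length 6. Negative index -2 maps to positive index 6 + (-2) = 4. arr[4] = 22.

22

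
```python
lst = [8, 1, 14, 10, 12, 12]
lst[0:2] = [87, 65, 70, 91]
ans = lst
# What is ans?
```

lst starts as [8, 1, 14, 10, 12, 12] (length 6). The slice lst[0:2] covers indices [0, 1] with values [8, 1]. Replacing that slice with [87, 65, 70, 91] (different length) produces [87, 65, 70, 91, 14, 10, 12, 12].

[87, 65, 70, 91, 14, 10, 12, 12]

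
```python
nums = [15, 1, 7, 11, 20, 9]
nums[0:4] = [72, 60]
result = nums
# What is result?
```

nums starts as [15, 1, 7, 11, 20, 9] (length 6). The slice nums[0:4] covers indices [0, 1, 2, 3] with values [15, 1, 7, 11]. Replacing that slice with [72, 60] (different length) produces [72, 60, 20, 9].

[72, 60, 20, 9]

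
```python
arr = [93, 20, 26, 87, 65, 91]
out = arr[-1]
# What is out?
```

arr has length 6. Negative index -1 maps to positive index 6 + (-1) = 5. arr[5] = 91.

91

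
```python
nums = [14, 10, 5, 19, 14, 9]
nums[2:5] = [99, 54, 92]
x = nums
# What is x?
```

nums starts as [14, 10, 5, 19, 14, 9] (length 6). The slice nums[2:5] covers indices [2, 3, 4] with values [5, 19, 14]. Replacing that slice with [99, 54, 92] (same length) produces [14, 10, 99, 54, 92, 9].

[14, 10, 99, 54, 92, 9]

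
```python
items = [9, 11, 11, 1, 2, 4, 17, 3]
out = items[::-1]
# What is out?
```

items has length 8. The slice items[::-1] selects indices [7, 6, 5, 4, 3, 2, 1, 0] (7->3, 6->17, 5->4, 4->2, 3->1, 2->11, 1->11, 0->9), giving [3, 17, 4, 2, 1, 11, 11, 9].

[3, 17, 4, 2, 1, 11, 11, 9]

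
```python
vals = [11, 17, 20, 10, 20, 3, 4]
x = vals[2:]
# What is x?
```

vals has length 7. The slice vals[2:] selects indices [2, 3, 4, 5, 6] (2->20, 3->10, 4->20, 5->3, 6->4), giving [20, 10, 20, 3, 4].

[20, 10, 20, 3, 4]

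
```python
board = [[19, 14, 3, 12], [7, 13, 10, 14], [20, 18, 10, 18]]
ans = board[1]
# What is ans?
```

board has 3 rows. Row 1 is [7, 13, 10, 14].

[7, 13, 10, 14]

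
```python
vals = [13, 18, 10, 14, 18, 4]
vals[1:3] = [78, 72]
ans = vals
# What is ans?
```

vals starts as [13, 18, 10, 14, 18, 4] (length 6). The slice vals[1:3] covers indices [1, 2] with values [18, 10]. Replacing that slice with [78, 72] (same length) produces [13, 78, 72, 14, 18, 4].

[13, 78, 72, 14, 18, 4]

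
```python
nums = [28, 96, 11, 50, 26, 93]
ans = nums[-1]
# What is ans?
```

nums has length 6. Negative index -1 maps to positive index 6 + (-1) = 5. nums[5] = 93.

93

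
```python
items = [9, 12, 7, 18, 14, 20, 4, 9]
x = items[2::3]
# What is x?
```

items has length 8. The slice items[2::3] selects indices [2, 5] (2->7, 5->20), giving [7, 20].

[7, 20]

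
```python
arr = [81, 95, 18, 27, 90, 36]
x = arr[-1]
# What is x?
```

arr has length 6. Negative index -1 maps to positive index 6 + (-1) = 5. arr[5] = 36.

36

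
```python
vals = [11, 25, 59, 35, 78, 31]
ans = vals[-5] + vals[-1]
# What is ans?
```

vals has length 6. Negative index -5 maps to positive index 6 + (-5) = 1. vals[1] = 25.
vals has length 6. Negative index -1 maps to positive index 6 + (-1) = 5. vals[5] = 31.
Sum: 25 + 31 = 56.

56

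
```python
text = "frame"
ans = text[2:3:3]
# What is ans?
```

text has length 5. The slice text[2:3:3] selects indices [2] (2->'a'), giving 'a'.

'a'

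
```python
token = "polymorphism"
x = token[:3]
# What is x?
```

token has length 12. The slice token[:3] selects indices [0, 1, 2] (0->'p', 1->'o', 2->'l'), giving 'pol'.

'pol'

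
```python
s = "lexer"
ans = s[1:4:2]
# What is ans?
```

s has length 5. The slice s[1:4:2] selects indices [1, 3] (1->'e', 3->'e'), giving 'ee'.

'ee'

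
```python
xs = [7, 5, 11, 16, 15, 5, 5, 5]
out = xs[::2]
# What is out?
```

xs has length 8. The slice xs[::2] selects indices [0, 2, 4, 6] (0->7, 2->11, 4->15, 6->5), giving [7, 11, 15, 5].

[7, 11, 15, 5]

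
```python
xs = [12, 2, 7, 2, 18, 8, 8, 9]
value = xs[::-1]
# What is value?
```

xs has length 8. The slice xs[::-1] selects indices [7, 6, 5, 4, 3, 2, 1, 0] (7->9, 6->8, 5->8, 4->18, 3->2, 2->7, 1->2, 0->12), giving [9, 8, 8, 18, 2, 7, 2, 12].

[9, 8, 8, 18, 2, 7, 2, 12]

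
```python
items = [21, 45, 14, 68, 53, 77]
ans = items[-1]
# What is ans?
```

items has length 6. Negative index -1 maps to positive index 6 + (-1) = 5. items[5] = 77.

77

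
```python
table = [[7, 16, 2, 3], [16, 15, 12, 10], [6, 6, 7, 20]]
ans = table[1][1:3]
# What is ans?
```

table[1] = [16, 15, 12, 10]. table[1] has length 4. The slice table[1][1:3] selects indices [1, 2] (1->15, 2->12), giving [15, 12].

[15, 12]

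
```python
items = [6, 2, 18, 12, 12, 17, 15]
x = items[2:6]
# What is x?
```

items has length 7. The slice items[2:6] selects indices [2, 3, 4, 5] (2->18, 3->12, 4->12, 5->17), giving [18, 12, 12, 17].

[18, 12, 12, 17]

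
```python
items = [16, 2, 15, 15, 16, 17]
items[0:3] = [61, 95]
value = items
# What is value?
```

items starts as [16, 2, 15, 15, 16, 17] (length 6). The slice items[0:3] covers indices [0, 1, 2] with values [16, 2, 15]. Replacing that slice with [61, 95] (different length) produces [61, 95, 15, 16, 17].

[61, 95, 15, 16, 17]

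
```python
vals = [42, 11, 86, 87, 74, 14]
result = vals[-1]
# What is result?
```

vals has length 6. Negative index -1 maps to positive index 6 + (-1) = 5. vals[5] = 14.

14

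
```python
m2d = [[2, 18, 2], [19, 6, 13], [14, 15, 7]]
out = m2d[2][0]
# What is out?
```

m2d[2] = [14, 15, 7]. Taking column 0 of that row yields 14.

14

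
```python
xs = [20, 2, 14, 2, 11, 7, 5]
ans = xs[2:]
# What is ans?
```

xs has length 7. The slice xs[2:] selects indices [2, 3, 4, 5, 6] (2->14, 3->2, 4->11, 5->7, 6->5), giving [14, 2, 11, 7, 5].

[14, 2, 11, 7, 5]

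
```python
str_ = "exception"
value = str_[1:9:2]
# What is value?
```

str_ has length 9. The slice str_[1:9:2] selects indices [1, 3, 5, 7] (1->'x', 3->'e', 5->'t', 7->'o'), giving 'xeto'.

'xeto'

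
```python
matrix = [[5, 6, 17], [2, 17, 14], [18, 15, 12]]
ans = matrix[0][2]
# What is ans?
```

matrix[0] = [5, 6, 17]. Taking column 2 of that row yields 17.

17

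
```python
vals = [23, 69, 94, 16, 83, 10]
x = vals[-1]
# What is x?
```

vals has length 6. Negative index -1 maps to positive index 6 + (-1) = 5. vals[5] = 10.

10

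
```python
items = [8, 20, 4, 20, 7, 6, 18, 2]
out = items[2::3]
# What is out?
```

items has length 8. The slice items[2::3] selects indices [2, 5] (2->4, 5->6), giving [4, 6].

[4, 6]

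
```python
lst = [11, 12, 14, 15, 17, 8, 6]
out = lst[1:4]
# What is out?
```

lst has length 7. The slice lst[1:4] selects indices [1, 2, 3] (1->12, 2->14, 3->15), giving [12, 14, 15].

[12, 14, 15]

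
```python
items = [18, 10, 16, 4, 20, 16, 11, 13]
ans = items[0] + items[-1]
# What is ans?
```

items has length 8. items[0] = 18.
items has length 8. Negative index -1 maps to positive index 8 + (-1) = 7. items[7] = 13.
Sum: 18 + 13 = 31.

31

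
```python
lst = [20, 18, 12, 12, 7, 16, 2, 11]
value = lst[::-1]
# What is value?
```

lst has length 8. The slice lst[::-1] selects indices [7, 6, 5, 4, 3, 2, 1, 0] (7->11, 6->2, 5->16, 4->7, 3->12, 2->12, 1->18, 0->20), giving [11, 2, 16, 7, 12, 12, 18, 20].

[11, 2, 16, 7, 12, 12, 18, 20]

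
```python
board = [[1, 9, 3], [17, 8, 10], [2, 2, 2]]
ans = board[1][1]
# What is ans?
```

board[1] = [17, 8, 10]. Taking column 1 of that row yields 8.

8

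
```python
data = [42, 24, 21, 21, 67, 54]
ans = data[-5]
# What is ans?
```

data has length 6. Negative index -5 maps to positive index 6 + (-5) = 1. data[1] = 24.

24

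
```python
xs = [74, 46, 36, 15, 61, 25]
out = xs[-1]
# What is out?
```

xs has length 6. Negative index -1 maps to positive index 6 + (-1) = 5. xs[5] = 25.

25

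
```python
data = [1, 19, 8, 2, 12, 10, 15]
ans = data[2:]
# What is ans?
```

data has length 7. The slice data[2:] selects indices [2, 3, 4, 5, 6] (2->8, 3->2, 4->12, 5->10, 6->15), giving [8, 2, 12, 10, 15].

[8, 2, 12, 10, 15]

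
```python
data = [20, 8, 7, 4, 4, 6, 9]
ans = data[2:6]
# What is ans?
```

data has length 7. The slice data[2:6] selects indices [2, 3, 4, 5] (2->7, 3->4, 4->4, 5->6), giving [7, 4, 4, 6].

[7, 4, 4, 6]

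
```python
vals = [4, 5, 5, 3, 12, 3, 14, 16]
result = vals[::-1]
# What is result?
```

vals has length 8. The slice vals[::-1] selects indices [7, 6, 5, 4, 3, 2, 1, 0] (7->16, 6->14, 5->3, 4->12, 3->3, 2->5, 1->5, 0->4), giving [16, 14, 3, 12, 3, 5, 5, 4].

[16, 14, 3, 12, 3, 5, 5, 4]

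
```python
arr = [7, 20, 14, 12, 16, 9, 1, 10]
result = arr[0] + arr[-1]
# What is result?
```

arr has length 8. arr[0] = 7.
arr has length 8. Negative index -1 maps to positive index 8 + (-1) = 7. arr[7] = 10.
Sum: 7 + 10 = 17.

17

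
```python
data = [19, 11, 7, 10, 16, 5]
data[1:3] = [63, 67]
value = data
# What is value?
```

data starts as [19, 11, 7, 10, 16, 5] (length 6). The slice data[1:3] covers indices [1, 2] with values [11, 7]. Replacing that slice with [63, 67] (same length) produces [19, 63, 67, 10, 16, 5].

[19, 63, 67, 10, 16, 5]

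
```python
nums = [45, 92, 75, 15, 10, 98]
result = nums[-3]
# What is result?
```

nums has length 6. Negative index -3 maps to positive index 6 + (-3) = 3. nums[3] = 15.

15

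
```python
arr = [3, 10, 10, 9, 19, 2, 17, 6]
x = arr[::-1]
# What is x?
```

arr has length 8. The slice arr[::-1] selects indices [7, 6, 5, 4, 3, 2, 1, 0] (7->6, 6->17, 5->2, 4->19, 3->9, 2->10, 1->10, 0->3), giving [6, 17, 2, 19, 9, 10, 10, 3].

[6, 17, 2, 19, 9, 10, 10, 3]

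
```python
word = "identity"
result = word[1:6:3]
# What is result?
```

word has length 8. The slice word[1:6:3] selects indices [1, 4] (1->'d', 4->'t'), giving 'dt'.

'dt'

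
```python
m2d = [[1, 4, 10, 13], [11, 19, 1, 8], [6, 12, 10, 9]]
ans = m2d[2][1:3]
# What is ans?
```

m2d[2] = [6, 12, 10, 9]. m2d[2] has length 4. The slice m2d[2][1:3] selects indices [1, 2] (1->12, 2->10), giving [12, 10].

[12, 10]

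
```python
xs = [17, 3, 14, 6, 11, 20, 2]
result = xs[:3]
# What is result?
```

xs has length 7. The slice xs[:3] selects indices [0, 1, 2] (0->17, 1->3, 2->14), giving [17, 3, 14].

[17, 3, 14]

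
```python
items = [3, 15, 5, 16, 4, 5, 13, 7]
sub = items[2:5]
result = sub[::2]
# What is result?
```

items has length 8. The slice items[2:5] selects indices [2, 3, 4] (2->5, 3->16, 4->4), giving [5, 16, 4]. So sub = [5, 16, 4]. sub has length 3. The slice sub[::2] selects indices [0, 2] (0->5, 2->4), giving [5, 4].

[5, 4]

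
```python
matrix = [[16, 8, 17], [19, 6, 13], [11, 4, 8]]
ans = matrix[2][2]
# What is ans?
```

matrix[2] = [11, 4, 8]. Taking column 2 of that row yields 8.

8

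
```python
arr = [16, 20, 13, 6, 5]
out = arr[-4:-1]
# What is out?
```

arr has length 5. The slice arr[-4:-1] selects indices [1, 2, 3] (1->20, 2->13, 3->6), giving [20, 13, 6].

[20, 13, 6]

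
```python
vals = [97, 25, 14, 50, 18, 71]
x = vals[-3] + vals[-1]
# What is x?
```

vals has length 6. Negative index -3 maps to positive index 6 + (-3) = 3. vals[3] = 50.
vals has length 6. Negative index -1 maps to positive index 6 + (-1) = 5. vals[5] = 71.
Sum: 50 + 71 = 121.

121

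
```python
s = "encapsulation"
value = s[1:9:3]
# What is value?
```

s has length 13. The slice s[1:9:3] selects indices [1, 4, 7] (1->'n', 4->'p', 7->'l'), giving 'npl'.

'npl'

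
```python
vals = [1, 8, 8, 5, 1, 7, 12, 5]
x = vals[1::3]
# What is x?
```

vals has length 8. The slice vals[1::3] selects indices [1, 4, 7] (1->8, 4->1, 7->5), giving [8, 1, 5].

[8, 1, 5]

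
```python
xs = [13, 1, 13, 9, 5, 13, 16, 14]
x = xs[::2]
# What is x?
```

xs has length 8. The slice xs[::2] selects indices [0, 2, 4, 6] (0->13, 2->13, 4->5, 6->16), giving [13, 13, 5, 16].

[13, 13, 5, 16]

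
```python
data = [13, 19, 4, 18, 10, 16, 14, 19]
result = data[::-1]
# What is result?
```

data has length 8. The slice data[::-1] selects indices [7, 6, 5, 4, 3, 2, 1, 0] (7->19, 6->14, 5->16, 4->10, 3->18, 2->4, 1->19, 0->13), giving [19, 14, 16, 10, 18, 4, 19, 13].

[19, 14, 16, 10, 18, 4, 19, 13]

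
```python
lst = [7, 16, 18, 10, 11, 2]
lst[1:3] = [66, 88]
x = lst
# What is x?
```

lst starts as [7, 16, 18, 10, 11, 2] (length 6). The slice lst[1:3] covers indices [1, 2] with values [16, 18]. Replacing that slice with [66, 88] (same length) produces [7, 66, 88, 10, 11, 2].

[7, 66, 88, 10, 11, 2]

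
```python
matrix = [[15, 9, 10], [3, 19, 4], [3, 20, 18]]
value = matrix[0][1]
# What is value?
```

matrix[0] = [15, 9, 10]. Taking column 1 of that row yields 9.

9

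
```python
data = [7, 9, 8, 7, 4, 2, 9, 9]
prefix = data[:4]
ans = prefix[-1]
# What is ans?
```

data has length 8. The slice data[:4] selects indices [0, 1, 2, 3] (0->7, 1->9, 2->8, 3->7), giving [7, 9, 8, 7]. So prefix = [7, 9, 8, 7]. Then prefix[-1] = 7.

7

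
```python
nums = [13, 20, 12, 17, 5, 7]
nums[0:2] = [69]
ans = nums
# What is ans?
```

nums starts as [13, 20, 12, 17, 5, 7] (length 6). The slice nums[0:2] covers indices [0, 1] with values [13, 20]. Replacing that slice with [69] (different length) produces [69, 12, 17, 5, 7].

[69, 12, 17, 5, 7]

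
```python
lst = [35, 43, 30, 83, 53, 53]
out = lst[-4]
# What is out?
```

lst has length 6. Negative index -4 maps to positive index 6 + (-4) = 2. lst[2] = 30.

30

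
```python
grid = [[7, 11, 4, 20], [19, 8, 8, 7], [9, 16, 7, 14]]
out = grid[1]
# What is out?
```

grid has 3 rows. Row 1 is [19, 8, 8, 7].

[19, 8, 8, 7]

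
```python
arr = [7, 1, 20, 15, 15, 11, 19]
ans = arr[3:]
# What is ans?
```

arr has length 7. The slice arr[3:] selects indices [3, 4, 5, 6] (3->15, 4->15, 5->11, 6->19), giving [15, 15, 11, 19].

[15, 15, 11, 19]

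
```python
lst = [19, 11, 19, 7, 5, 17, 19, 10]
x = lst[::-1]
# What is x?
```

lst has length 8. The slice lst[::-1] selects indices [7, 6, 5, 4, 3, 2, 1, 0] (7->10, 6->19, 5->17, 4->5, 3->7, 2->19, 1->11, 0->19), giving [10, 19, 17, 5, 7, 19, 11, 19].

[10, 19, 17, 5, 7, 19, 11, 19]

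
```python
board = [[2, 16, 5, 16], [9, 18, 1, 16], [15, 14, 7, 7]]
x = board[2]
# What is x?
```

board has 3 rows. Row 2 is [15, 14, 7, 7].

[15, 14, 7, 7]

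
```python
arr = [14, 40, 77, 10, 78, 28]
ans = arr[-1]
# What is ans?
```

arr has length 6. Negative index -1 maps to positive index 6 + (-1) = 5. arr[5] = 28.

28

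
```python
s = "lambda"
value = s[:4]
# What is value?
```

s has length 6. The slice s[:4] selects indices [0, 1, 2, 3] (0->'l', 1->'a', 2->'m', 3->'b'), giving 'lamb'.

'lamb'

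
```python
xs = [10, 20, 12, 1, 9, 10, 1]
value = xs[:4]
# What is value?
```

xs has length 7. The slice xs[:4] selects indices [0, 1, 2, 3] (0->10, 1->20, 2->12, 3->1), giving [10, 20, 12, 1].

[10, 20, 12, 1]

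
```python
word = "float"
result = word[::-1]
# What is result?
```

word has length 5. The slice word[::-1] selects indices [4, 3, 2, 1, 0] (4->'t', 3->'a', 2->'o', 1->'l', 0->'f'), giving 'taolf'.

'taolf'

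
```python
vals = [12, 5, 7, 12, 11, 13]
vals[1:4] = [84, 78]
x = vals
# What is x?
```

vals starts as [12, 5, 7, 12, 11, 13] (length 6). The slice vals[1:4] covers indices [1, 2, 3] with values [5, 7, 12]. Replacing that slice with [84, 78] (different length) produces [12, 84, 78, 11, 13].

[12, 84, 78, 11, 13]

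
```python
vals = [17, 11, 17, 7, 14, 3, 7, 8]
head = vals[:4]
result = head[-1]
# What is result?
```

vals has length 8. The slice vals[:4] selects indices [0, 1, 2, 3] (0->17, 1->11, 2->17, 3->7), giving [17, 11, 17, 7]. So head = [17, 11, 17, 7]. Then head[-1] = 7.

7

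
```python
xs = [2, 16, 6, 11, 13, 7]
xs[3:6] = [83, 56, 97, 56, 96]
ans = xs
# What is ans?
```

xs starts as [2, 16, 6, 11, 13, 7] (length 6). The slice xs[3:6] covers indices [3, 4, 5] with values [11, 13, 7]. Replacing that slice with [83, 56, 97, 56, 96] (different length) produces [2, 16, 6, 83, 56, 97, 56, 96].

[2, 16, 6, 83, 56, 97, 56, 96]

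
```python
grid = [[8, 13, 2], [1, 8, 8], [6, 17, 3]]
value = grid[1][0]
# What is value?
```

grid[1] = [1, 8, 8]. Taking column 0 of that row yields 1.

1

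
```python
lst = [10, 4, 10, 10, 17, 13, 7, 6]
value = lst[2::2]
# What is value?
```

lst has length 8. The slice lst[2::2] selects indices [2, 4, 6] (2->10, 4->17, 6->7), giving [10, 17, 7].

[10, 17, 7]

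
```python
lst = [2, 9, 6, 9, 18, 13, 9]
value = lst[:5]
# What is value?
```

lst has length 7. The slice lst[:5] selects indices [0, 1, 2, 3, 4] (0->2, 1->9, 2->6, 3->9, 4->18), giving [2, 9, 6, 9, 18].

[2, 9, 6, 9, 18]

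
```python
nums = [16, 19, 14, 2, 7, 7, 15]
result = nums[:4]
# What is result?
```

nums has length 7. The slice nums[:4] selects indices [0, 1, 2, 3] (0->16, 1->19, 2->14, 3->2), giving [16, 19, 14, 2].

[16, 19, 14, 2]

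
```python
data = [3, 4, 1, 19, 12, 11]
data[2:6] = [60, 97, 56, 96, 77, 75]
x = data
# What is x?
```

data starts as [3, 4, 1, 19, 12, 11] (length 6). The slice data[2:6] covers indices [2, 3, 4, 5] with values [1, 19, 12, 11]. Replacing that slice with [60, 97, 56, 96, 77, 75] (different length) produces [3, 4, 60, 97, 56, 96, 77, 75].

[3, 4, 60, 97, 56, 96, 77, 75]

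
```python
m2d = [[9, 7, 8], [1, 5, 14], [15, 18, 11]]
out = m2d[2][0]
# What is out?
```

m2d[2] = [15, 18, 11]. Taking column 0 of that row yields 15.

15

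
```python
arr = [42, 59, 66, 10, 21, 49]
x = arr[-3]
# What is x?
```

arr has length 6. Negative index -3 maps to positive index 6 + (-3) = 3. arr[3] = 10.

10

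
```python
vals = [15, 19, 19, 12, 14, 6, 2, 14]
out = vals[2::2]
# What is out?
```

vals has length 8. The slice vals[2::2] selects indices [2, 4, 6] (2->19, 4->14, 6->2), giving [19, 14, 2].

[19, 14, 2]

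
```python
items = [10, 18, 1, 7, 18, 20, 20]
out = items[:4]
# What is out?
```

items has length 7. The slice items[:4] selects indices [0, 1, 2, 3] (0->10, 1->18, 2->1, 3->7), giving [10, 18, 1, 7].

[10, 18, 1, 7]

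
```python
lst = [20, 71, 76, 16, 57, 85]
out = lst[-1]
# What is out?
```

lst has length 6. Negative index -1 maps to positive index 6 + (-1) = 5. lst[5] = 85.

85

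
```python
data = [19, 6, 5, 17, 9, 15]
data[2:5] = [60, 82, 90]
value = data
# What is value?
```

data starts as [19, 6, 5, 17, 9, 15] (length 6). The slice data[2:5] covers indices [2, 3, 4] with values [5, 17, 9]. Replacing that slice with [60, 82, 90] (same length) produces [19, 6, 60, 82, 90, 15].

[19, 6, 60, 82, 90, 15]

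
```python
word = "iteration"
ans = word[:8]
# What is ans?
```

word has length 9. The slice word[:8] selects indices [0, 1, 2, 3, 4, 5, 6, 7] (0->'i', 1->'t', 2->'e', 3->'r', 4->'a', 5->'t', 6->'i', 7->'o'), giving 'iteratio'.

'iteratio'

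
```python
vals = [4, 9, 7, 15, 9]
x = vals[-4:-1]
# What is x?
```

vals has length 5. The slice vals[-4:-1] selects indices [1, 2, 3] (1->9, 2->7, 3->15), giving [9, 7, 15].

[9, 7, 15]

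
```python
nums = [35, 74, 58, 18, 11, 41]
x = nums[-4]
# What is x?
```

nums has length 6. Negative index -4 maps to positive index 6 + (-4) = 2. nums[2] = 58.

58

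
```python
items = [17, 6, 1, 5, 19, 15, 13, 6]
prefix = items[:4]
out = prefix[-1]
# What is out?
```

items has length 8. The slice items[:4] selects indices [0, 1, 2, 3] (0->17, 1->6, 2->1, 3->5), giving [17, 6, 1, 5]. So prefix = [17, 6, 1, 5]. Then prefix[-1] = 5.

5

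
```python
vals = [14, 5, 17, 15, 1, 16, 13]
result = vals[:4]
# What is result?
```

vals has length 7. The slice vals[:4] selects indices [0, 1, 2, 3] (0->14, 1->5, 2->17, 3->15), giving [14, 5, 17, 15].

[14, 5, 17, 15]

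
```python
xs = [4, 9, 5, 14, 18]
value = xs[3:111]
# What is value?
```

xs has length 5. The slice xs[3:111] selects indices [3, 4] (3->14, 4->18), giving [14, 18].

[14, 18]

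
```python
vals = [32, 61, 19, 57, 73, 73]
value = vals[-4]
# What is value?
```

vals has length 6. Negative index -4 maps to positive index 6 + (-4) = 2. vals[2] = 19.

19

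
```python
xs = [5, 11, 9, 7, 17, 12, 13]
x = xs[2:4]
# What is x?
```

xs has length 7. The slice xs[2:4] selects indices [2, 3] (2->9, 3->7), giving [9, 7].

[9, 7]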